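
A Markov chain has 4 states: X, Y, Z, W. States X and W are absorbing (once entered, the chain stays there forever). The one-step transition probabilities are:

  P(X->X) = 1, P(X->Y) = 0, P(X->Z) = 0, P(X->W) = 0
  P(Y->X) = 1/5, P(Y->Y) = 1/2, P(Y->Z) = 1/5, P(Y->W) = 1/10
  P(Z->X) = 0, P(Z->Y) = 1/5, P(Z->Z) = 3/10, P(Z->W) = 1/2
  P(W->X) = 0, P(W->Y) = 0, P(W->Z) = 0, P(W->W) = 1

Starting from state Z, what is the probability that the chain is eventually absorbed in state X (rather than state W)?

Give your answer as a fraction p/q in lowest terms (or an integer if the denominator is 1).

Answer: 4/31

Derivation:
Let a_i = P(absorbed in X | start in state i).
Boundary conditions: a_X = 1, a_W = 0.
For each transient state i, a_i = sum_j P(i->j) * a_j:
  a_Y = 1/5*a_X + 1/2*a_Y + 1/5*a_Z + 1/10*a_W
  a_Z = 0*a_X + 1/5*a_Y + 3/10*a_Z + 1/2*a_W

Substituting a_X = 1 and a_W = 0, rearrange to (I - Q) a = r where r[i] = P(i -> X):
  [1/2, -1/5] . (a_Y, a_Z) = 1/5
  [-1/5, 7/10] . (a_Y, a_Z) = 0

Solving yields:
  a_Y = 14/31
  a_Z = 4/31

Starting state is Z, so the absorption probability is a_Z = 4/31.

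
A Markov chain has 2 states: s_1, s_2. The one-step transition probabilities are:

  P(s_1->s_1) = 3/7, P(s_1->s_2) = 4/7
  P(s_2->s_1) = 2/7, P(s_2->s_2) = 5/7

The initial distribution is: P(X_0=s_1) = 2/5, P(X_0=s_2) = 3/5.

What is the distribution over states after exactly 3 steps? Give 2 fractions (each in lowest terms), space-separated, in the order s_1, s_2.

Answer: 572/1715 1143/1715

Derivation:
Propagating the distribution step by step (d_{t+1} = d_t * P):
d_0 = (s_1=2/5, s_2=3/5)
  d_1[s_1] = 2/5*3/7 + 3/5*2/7 = 12/35
  d_1[s_2] = 2/5*4/7 + 3/5*5/7 = 23/35
d_1 = (s_1=12/35, s_2=23/35)
  d_2[s_1] = 12/35*3/7 + 23/35*2/7 = 82/245
  d_2[s_2] = 12/35*4/7 + 23/35*5/7 = 163/245
d_2 = (s_1=82/245, s_2=163/245)
  d_3[s_1] = 82/245*3/7 + 163/245*2/7 = 572/1715
  d_3[s_2] = 82/245*4/7 + 163/245*5/7 = 1143/1715
d_3 = (s_1=572/1715, s_2=1143/1715)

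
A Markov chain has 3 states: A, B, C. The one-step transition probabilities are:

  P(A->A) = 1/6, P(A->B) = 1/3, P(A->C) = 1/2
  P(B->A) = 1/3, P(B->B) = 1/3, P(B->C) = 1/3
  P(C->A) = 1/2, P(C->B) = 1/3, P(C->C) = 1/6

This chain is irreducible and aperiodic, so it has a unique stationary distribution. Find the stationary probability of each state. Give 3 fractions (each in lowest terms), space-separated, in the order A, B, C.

Answer: 1/3 1/3 1/3

Derivation:
The stationary distribution satisfies pi = pi * P, i.e.:
  pi_A = 1/6*pi_A + 1/3*pi_B + 1/2*pi_C
  pi_B = 1/3*pi_A + 1/3*pi_B + 1/3*pi_C
  pi_C = 1/2*pi_A + 1/3*pi_B + 1/6*pi_C
with normalization: pi_A + pi_B + pi_C = 1.

Using the first 2 balance equations plus normalization, the linear system A*pi = b is:
  [-5/6, 1/3, 1/2] . pi = 0
  [1/3, -2/3, 1/3] . pi = 0
  [1, 1, 1] . pi = 1

Solving yields:
  pi_A = 1/3
  pi_B = 1/3
  pi_C = 1/3

Verification (pi * P):
  1/3*1/6 + 1/3*1/3 + 1/3*1/2 = 1/3 = pi_A  (ok)
  1/3*1/3 + 1/3*1/3 + 1/3*1/3 = 1/3 = pi_B  (ok)
  1/3*1/2 + 1/3*1/3 + 1/3*1/6 = 1/3 = pi_C  (ok)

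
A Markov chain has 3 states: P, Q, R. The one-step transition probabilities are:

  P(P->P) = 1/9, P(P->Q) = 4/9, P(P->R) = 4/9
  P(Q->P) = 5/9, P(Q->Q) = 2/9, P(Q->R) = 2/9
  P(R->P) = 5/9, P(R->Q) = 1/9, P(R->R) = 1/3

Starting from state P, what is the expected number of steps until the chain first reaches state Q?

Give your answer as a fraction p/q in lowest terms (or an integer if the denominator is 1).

Let h_i = expected steps to first reach Q from state i.
Boundary: h_Q = 0.
First-step equations for the other states:
  h_P = 1 + 1/9*h_P + 4/9*h_Q + 4/9*h_R
  h_R = 1 + 5/9*h_P + 1/9*h_Q + 1/3*h_R

Substituting h_Q = 0 and rearranging gives the linear system (I - Q) h = 1:
  [8/9, -4/9] . (h_P, h_R) = 1
  [-5/9, 2/3] . (h_P, h_R) = 1

Solving yields:
  h_P = 45/14
  h_R = 117/28

Starting state is P, so the expected hitting time is h_P = 45/14.

Answer: 45/14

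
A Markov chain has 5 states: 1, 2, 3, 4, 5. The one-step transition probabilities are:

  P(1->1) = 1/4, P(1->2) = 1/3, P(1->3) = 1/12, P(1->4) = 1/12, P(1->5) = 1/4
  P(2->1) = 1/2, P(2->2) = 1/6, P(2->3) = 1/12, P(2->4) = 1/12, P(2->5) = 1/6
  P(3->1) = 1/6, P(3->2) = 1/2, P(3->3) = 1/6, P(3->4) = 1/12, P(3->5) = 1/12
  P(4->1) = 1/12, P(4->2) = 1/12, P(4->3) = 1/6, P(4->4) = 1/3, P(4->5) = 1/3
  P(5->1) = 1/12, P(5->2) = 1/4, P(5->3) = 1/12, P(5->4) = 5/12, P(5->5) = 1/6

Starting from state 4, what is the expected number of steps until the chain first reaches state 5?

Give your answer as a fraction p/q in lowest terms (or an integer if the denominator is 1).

Answer: 14748/3649

Derivation:
Let h_i = expected steps to first reach 5 from state i.
Boundary: h_5 = 0.
First-step equations for the other states:
  h_1 = 1 + 1/4*h_1 + 1/3*h_2 + 1/12*h_3 + 1/12*h_4 + 1/4*h_5
  h_2 = 1 + 1/2*h_1 + 1/6*h_2 + 1/12*h_3 + 1/12*h_4 + 1/6*h_5
  h_3 = 1 + 1/6*h_1 + 1/2*h_2 + 1/6*h_3 + 1/12*h_4 + 1/12*h_5
  h_4 = 1 + 1/12*h_1 + 1/12*h_2 + 1/6*h_3 + 1/3*h_4 + 1/3*h_5

Substituting h_5 = 0 and rearranging gives the linear system (I - Q) h = 1:
  [3/4, -1/3, -1/12, -1/12] . (h_1, h_2, h_3, h_4) = 1
  [-1/2, 5/6, -1/12, -1/12] . (h_1, h_2, h_3, h_4) = 1
  [-1/6, -1/2, 5/6, -1/12] . (h_1, h_2, h_3, h_4) = 1
  [-1/12, -1/12, -1/6, 2/3] . (h_1, h_2, h_3, h_4) = 1

Solving yields:
  h_1 = 16632/3649
  h_2 = 17820/3649
  h_3 = 19872/3649
  h_4 = 14748/3649

Starting state is 4, so the expected hitting time is h_4 = 14748/3649.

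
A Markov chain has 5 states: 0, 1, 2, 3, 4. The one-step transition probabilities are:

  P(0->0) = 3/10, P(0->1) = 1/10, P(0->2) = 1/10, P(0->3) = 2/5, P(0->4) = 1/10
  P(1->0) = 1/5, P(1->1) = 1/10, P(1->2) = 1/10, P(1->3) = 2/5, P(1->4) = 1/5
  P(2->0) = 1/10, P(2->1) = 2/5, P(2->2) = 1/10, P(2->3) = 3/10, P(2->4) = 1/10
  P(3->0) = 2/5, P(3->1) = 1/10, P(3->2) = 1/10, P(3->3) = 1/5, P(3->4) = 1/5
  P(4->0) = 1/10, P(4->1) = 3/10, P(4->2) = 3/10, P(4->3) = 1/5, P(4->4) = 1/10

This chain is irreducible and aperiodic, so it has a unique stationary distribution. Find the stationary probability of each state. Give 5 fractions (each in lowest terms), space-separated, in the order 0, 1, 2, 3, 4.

The stationary distribution satisfies pi = pi * P, i.e.:
  pi_0 = 3/10*pi_0 + 1/5*pi_1 + 1/10*pi_2 + 2/5*pi_3 + 1/10*pi_4
  pi_1 = 1/10*pi_0 + 1/10*pi_1 + 2/5*pi_2 + 1/10*pi_3 + 3/10*pi_4
  pi_2 = 1/10*pi_0 + 1/10*pi_1 + 1/10*pi_2 + 1/10*pi_3 + 3/10*pi_4
  pi_3 = 2/5*pi_0 + 2/5*pi_1 + 3/10*pi_2 + 1/5*pi_3 + 1/5*pi_4
  pi_4 = 1/10*pi_0 + 1/5*pi_1 + 1/10*pi_2 + 1/5*pi_3 + 1/10*pi_4
with normalization: pi_0 + pi_1 + pi_2 + pi_3 + pi_4 = 1.

Using the first 4 balance equations plus normalization, the linear system A*pi = b is:
  [-7/10, 1/5, 1/10, 2/5, 1/10] . pi = 0
  [1/10, -9/10, 2/5, 1/10, 3/10] . pi = 0
  [1/10, 1/10, -9/10, 1/10, 3/10] . pi = 0
  [2/5, 2/5, 3/10, -4/5, 1/5] . pi = 0
  [1, 1, 1, 1, 1] . pi = 1

Solving yields:
  pi_0 = 1535/5954
  pi_1 = 77/458
  pi_2 = 385/2977
  pi_3 = 1775/5954
  pi_4 = 873/5954

Verification (pi * P):
  1535/5954*3/10 + 77/458*1/5 + 385/2977*1/10 + 1775/5954*2/5 + 873/5954*1/10 = 1535/5954 = pi_0  (ok)
  1535/5954*1/10 + 77/458*1/10 + 385/2977*2/5 + 1775/5954*1/10 + 873/5954*3/10 = 77/458 = pi_1  (ok)
  1535/5954*1/10 + 77/458*1/10 + 385/2977*1/10 + 1775/5954*1/10 + 873/5954*3/10 = 385/2977 = pi_2  (ok)
  1535/5954*2/5 + 77/458*2/5 + 385/2977*3/10 + 1775/5954*1/5 + 873/5954*1/5 = 1775/5954 = pi_3  (ok)
  1535/5954*1/10 + 77/458*1/5 + 385/2977*1/10 + 1775/5954*1/5 + 873/5954*1/10 = 873/5954 = pi_4  (ok)

Answer: 1535/5954 77/458 385/2977 1775/5954 873/5954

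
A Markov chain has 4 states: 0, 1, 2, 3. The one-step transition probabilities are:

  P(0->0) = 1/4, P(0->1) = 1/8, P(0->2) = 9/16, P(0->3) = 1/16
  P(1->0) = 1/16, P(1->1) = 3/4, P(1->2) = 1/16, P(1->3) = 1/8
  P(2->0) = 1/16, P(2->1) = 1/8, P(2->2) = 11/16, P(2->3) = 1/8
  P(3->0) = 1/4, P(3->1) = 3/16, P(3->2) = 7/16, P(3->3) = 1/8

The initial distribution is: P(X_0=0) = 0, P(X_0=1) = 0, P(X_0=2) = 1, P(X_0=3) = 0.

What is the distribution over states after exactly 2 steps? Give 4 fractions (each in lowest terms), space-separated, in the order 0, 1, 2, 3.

Answer: 25/256 27/128 73/128 31/256

Derivation:
Propagating the distribution step by step (d_{t+1} = d_t * P):
d_0 = (0=0, 1=0, 2=1, 3=0)
  d_1[0] = 0*1/4 + 0*1/16 + 1*1/16 + 0*1/4 = 1/16
  d_1[1] = 0*1/8 + 0*3/4 + 1*1/8 + 0*3/16 = 1/8
  d_1[2] = 0*9/16 + 0*1/16 + 1*11/16 + 0*7/16 = 11/16
  d_1[3] = 0*1/16 + 0*1/8 + 1*1/8 + 0*1/8 = 1/8
d_1 = (0=1/16, 1=1/8, 2=11/16, 3=1/8)
  d_2[0] = 1/16*1/4 + 1/8*1/16 + 11/16*1/16 + 1/8*1/4 = 25/256
  d_2[1] = 1/16*1/8 + 1/8*3/4 + 11/16*1/8 + 1/8*3/16 = 27/128
  d_2[2] = 1/16*9/16 + 1/8*1/16 + 11/16*11/16 + 1/8*7/16 = 73/128
  d_2[3] = 1/16*1/16 + 1/8*1/8 + 11/16*1/8 + 1/8*1/8 = 31/256
d_2 = (0=25/256, 1=27/128, 2=73/128, 3=31/256)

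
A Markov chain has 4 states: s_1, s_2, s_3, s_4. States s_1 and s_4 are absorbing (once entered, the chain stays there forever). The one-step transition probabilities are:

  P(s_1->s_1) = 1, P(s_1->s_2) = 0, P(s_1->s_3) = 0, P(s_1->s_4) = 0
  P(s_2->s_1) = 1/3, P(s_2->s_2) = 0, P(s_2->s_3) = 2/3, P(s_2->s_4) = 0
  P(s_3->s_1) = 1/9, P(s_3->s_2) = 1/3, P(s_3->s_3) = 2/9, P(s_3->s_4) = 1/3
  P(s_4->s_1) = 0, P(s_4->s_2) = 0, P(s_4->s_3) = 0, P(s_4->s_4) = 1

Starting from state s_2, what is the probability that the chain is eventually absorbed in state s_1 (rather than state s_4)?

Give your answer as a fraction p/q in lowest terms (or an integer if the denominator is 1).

Answer: 3/5

Derivation:
Let a_i = P(absorbed in s_1 | start in state i).
Boundary conditions: a_s_1 = 1, a_s_4 = 0.
For each transient state i, a_i = sum_j P(i->j) * a_j:
  a_s_2 = 1/3*a_s_1 + 0*a_s_2 + 2/3*a_s_3 + 0*a_s_4
  a_s_3 = 1/9*a_s_1 + 1/3*a_s_2 + 2/9*a_s_3 + 1/3*a_s_4

Substituting a_s_1 = 1 and a_s_4 = 0, rearrange to (I - Q) a = r where r[i] = P(i -> s_1):
  [1, -2/3] . (a_s_2, a_s_3) = 1/3
  [-1/3, 7/9] . (a_s_2, a_s_3) = 1/9

Solving yields:
  a_s_2 = 3/5
  a_s_3 = 2/5

Starting state is s_2, so the absorption probability is a_s_2 = 3/5.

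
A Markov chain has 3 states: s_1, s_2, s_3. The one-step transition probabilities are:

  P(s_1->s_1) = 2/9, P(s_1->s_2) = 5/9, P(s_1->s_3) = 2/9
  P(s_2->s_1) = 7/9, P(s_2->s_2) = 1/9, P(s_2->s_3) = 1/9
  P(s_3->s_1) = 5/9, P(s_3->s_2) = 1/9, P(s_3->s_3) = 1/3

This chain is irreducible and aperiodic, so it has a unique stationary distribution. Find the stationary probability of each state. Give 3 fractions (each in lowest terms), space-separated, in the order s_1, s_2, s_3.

The stationary distribution satisfies pi = pi * P, i.e.:
  pi_s_1 = 2/9*pi_s_1 + 7/9*pi_s_2 + 5/9*pi_s_3
  pi_s_2 = 5/9*pi_s_1 + 1/9*pi_s_2 + 1/9*pi_s_3
  pi_s_3 = 2/9*pi_s_1 + 1/9*pi_s_2 + 1/3*pi_s_3
with normalization: pi_s_1 + pi_s_2 + pi_s_3 = 1.

Using the first 2 balance equations plus normalization, the linear system A*pi = b is:
  [-7/9, 7/9, 5/9] . pi = 0
  [5/9, -8/9, 1/9] . pi = 0
  [1, 1, 1] . pi = 1

Solving yields:
  pi_s_1 = 47/100
  pi_s_2 = 8/25
  pi_s_3 = 21/100

Verification (pi * P):
  47/100*2/9 + 8/25*7/9 + 21/100*5/9 = 47/100 = pi_s_1  (ok)
  47/100*5/9 + 8/25*1/9 + 21/100*1/9 = 8/25 = pi_s_2  (ok)
  47/100*2/9 + 8/25*1/9 + 21/100*1/3 = 21/100 = pi_s_3  (ok)

Answer: 47/100 8/25 21/100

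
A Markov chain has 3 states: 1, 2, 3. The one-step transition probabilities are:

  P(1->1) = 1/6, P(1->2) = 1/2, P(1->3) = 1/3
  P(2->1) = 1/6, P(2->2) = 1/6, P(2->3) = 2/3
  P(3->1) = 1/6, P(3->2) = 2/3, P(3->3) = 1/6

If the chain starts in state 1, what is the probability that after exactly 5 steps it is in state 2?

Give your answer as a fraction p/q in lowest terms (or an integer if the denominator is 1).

Answer: 31/72

Derivation:
Computing P^5 by repeated multiplication:
P^1 =
  1: [1/6, 1/2, 1/3]
  2: [1/6, 1/6, 2/3]
  3: [1/6, 2/3, 1/6]
P^2 =
  1: [1/6, 7/18, 4/9]
  2: [1/6, 5/9, 5/18]
  3: [1/6, 11/36, 19/36]
P^3 =
  1: [1/6, 4/9, 7/18]
  2: [1/6, 13/36, 17/36]
  3: [1/6, 35/72, 25/72]
P^4 =
  1: [1/6, 5/12, 5/12]
  2: [1/6, 11/24, 3/8]
  3: [1/6, 19/48, 7/16]
P^5 =
  1: [1/6, 31/72, 29/72]
  2: [1/6, 59/144, 61/144]
  3: [1/6, 127/288, 113/288]

(P^5)[1 -> 2] = 31/72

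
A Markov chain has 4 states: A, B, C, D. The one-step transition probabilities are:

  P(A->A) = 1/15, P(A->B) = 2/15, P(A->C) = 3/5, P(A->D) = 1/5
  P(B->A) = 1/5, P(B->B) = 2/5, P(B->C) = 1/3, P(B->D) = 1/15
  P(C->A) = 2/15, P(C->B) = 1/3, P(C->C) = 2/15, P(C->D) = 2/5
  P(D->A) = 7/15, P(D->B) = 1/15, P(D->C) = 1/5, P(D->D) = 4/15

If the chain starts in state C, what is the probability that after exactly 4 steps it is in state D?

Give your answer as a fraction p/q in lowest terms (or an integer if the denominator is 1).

Computing P^4 by repeated multiplication:
P^1 =
  A: [1/15, 2/15, 3/5, 1/5]
  B: [1/5, 2/5, 1/3, 1/15]
  C: [2/15, 1/3, 2/15, 2/5]
  D: [7/15, 1/15, 1/5, 4/15]
P^2 =
  A: [46/225, 62/225, 46/225, 71/225]
  B: [38/225, 68/225, 14/45, 49/225]
  C: [7/25, 2/9, 13/45, 47/225]
  D: [44/225, 13/75, 86/225, 56/225]
P^3 =
  A: [821/3375, 17/75, 343/1125, 152/675]
  B: [29/135, 883/3375, 323/1125, 266/1125]
  C: [224/1125, 266/1125, 1088/3375, 817/3375]
  D: [29/135, 808/3375, 931/3375, 911/3375]
P^4 =
  A: [1166/5625, 12137/50625, 192/625, 12442/50625]
  B: [10898/50625, 12391/50625, 15272/50625, 12064/50625]
  C: [10961/50625, 12389/50625, 2933/10125, 2522/10125]
  D: [3796/16875, 11864/50625, 3032/10125, 1357/5625]

(P^4)[C -> D] = 2522/10125

Answer: 2522/10125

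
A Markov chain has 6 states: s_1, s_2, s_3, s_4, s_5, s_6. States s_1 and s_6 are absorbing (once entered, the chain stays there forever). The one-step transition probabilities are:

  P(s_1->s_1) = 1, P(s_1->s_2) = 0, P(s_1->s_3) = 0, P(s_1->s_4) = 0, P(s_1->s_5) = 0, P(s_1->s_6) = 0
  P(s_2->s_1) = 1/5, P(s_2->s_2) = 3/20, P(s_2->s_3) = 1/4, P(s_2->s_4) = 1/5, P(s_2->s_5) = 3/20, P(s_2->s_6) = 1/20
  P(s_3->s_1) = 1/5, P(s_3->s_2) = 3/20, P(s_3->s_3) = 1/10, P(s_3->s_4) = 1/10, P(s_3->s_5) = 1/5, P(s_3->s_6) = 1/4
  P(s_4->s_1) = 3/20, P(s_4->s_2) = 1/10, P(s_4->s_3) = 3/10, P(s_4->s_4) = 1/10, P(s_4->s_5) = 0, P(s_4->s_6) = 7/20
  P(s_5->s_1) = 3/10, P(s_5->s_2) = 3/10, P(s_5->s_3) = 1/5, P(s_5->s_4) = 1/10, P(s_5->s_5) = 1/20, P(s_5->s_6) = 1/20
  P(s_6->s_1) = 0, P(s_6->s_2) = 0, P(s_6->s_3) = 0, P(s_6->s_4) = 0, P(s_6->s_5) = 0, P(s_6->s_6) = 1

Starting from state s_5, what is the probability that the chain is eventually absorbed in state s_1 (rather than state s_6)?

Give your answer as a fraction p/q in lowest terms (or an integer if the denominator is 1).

Answer: 1465/2239

Derivation:
Let a_i = P(absorbed in s_1 | start in state i).
Boundary conditions: a_s_1 = 1, a_s_6 = 0.
For each transient state i, a_i = sum_j P(i->j) * a_j:
  a_s_2 = 1/5*a_s_1 + 3/20*a_s_2 + 1/4*a_s_3 + 1/5*a_s_4 + 3/20*a_s_5 + 1/20*a_s_6
  a_s_3 = 1/5*a_s_1 + 3/20*a_s_2 + 1/10*a_s_3 + 1/10*a_s_4 + 1/5*a_s_5 + 1/4*a_s_6
  a_s_4 = 3/20*a_s_1 + 1/10*a_s_2 + 3/10*a_s_3 + 1/10*a_s_4 + 0*a_s_5 + 7/20*a_s_6
  a_s_5 = 3/10*a_s_1 + 3/10*a_s_2 + 1/5*a_s_3 + 1/10*a_s_4 + 1/20*a_s_5 + 1/20*a_s_6

Substituting a_s_1 = 1 and a_s_6 = 0, rearrange to (I - Q) a = r where r[i] = P(i -> s_1):
  [17/20, -1/4, -1/5, -3/20] . (a_s_2, a_s_3, a_s_4, a_s_5) = 1/5
  [-3/20, 9/10, -1/10, -1/5] . (a_s_2, a_s_3, a_s_4, a_s_5) = 1/5
  [-1/10, -3/10, 9/10, 0] . (a_s_2, a_s_3, a_s_4, a_s_5) = 3/20
  [-3/10, -1/5, -1/10, 19/20] . (a_s_2, a_s_3, a_s_4, a_s_5) = 3/10

Solving yields:
  a_s_2 = 1335/2239
  a_s_3 = 1146/2239
  a_s_4 = 1807/4478
  a_s_5 = 1465/2239

Starting state is s_5, so the absorption probability is a_s_5 = 1465/2239.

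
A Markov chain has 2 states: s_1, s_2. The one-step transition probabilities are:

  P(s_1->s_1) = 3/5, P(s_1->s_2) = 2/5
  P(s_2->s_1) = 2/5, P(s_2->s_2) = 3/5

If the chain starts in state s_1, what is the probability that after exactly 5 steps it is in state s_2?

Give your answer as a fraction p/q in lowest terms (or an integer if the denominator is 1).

Computing P^5 by repeated multiplication:
P^1 =
  s_1: [3/5, 2/5]
  s_2: [2/5, 3/5]
P^2 =
  s_1: [13/25, 12/25]
  s_2: [12/25, 13/25]
P^3 =
  s_1: [63/125, 62/125]
  s_2: [62/125, 63/125]
P^4 =
  s_1: [313/625, 312/625]
  s_2: [312/625, 313/625]
P^5 =
  s_1: [1563/3125, 1562/3125]
  s_2: [1562/3125, 1563/3125]

(P^5)[s_1 -> s_2] = 1562/3125

Answer: 1562/3125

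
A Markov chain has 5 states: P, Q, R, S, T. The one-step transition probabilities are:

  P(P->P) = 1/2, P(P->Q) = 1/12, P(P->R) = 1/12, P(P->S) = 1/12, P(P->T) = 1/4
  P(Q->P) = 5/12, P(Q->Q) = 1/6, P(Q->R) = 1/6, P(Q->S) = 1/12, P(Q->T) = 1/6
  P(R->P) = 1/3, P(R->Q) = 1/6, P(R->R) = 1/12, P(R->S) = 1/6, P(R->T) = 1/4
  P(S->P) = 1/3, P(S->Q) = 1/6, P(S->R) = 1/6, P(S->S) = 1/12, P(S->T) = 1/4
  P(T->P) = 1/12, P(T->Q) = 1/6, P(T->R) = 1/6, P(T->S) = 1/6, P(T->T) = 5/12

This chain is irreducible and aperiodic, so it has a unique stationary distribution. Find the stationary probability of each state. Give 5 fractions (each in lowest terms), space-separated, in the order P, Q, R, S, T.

The stationary distribution satisfies pi = pi * P, i.e.:
  pi_P = 1/2*pi_P + 5/12*pi_Q + 1/3*pi_R + 1/3*pi_S + 1/12*pi_T
  pi_Q = 1/12*pi_P + 1/6*pi_Q + 1/6*pi_R + 1/6*pi_S + 1/6*pi_T
  pi_R = 1/12*pi_P + 1/6*pi_Q + 1/12*pi_R + 1/6*pi_S + 1/6*pi_T
  pi_S = 1/12*pi_P + 1/12*pi_Q + 1/6*pi_R + 1/12*pi_S + 1/6*pi_T
  pi_T = 1/4*pi_P + 1/6*pi_Q + 1/4*pi_R + 1/4*pi_S + 5/12*pi_T
with normalization: pi_P + pi_Q + pi_R + pi_S + pi_T = 1.

Using the first 4 balance equations plus normalization, the linear system A*pi = b is:
  [-1/2, 5/12, 1/3, 1/3, 1/12] . pi = 0
  [1/12, -5/6, 1/6, 1/6, 1/6] . pi = 0
  [1/12, 1/6, -11/12, 1/6, 1/6] . pi = 0
  [1/12, 1/12, 1/6, -11/12, 1/6] . pi = 0
  [1, 1, 1, 1, 1] . pi = 1

Solving yields:
  pi_P = 398/1213
  pi_Q = 169/1213
  pi_R = 156/1213
  pi_S = 143/1213
  pi_T = 347/1213

Verification (pi * P):
  398/1213*1/2 + 169/1213*5/12 + 156/1213*1/3 + 143/1213*1/3 + 347/1213*1/12 = 398/1213 = pi_P  (ok)
  398/1213*1/12 + 169/1213*1/6 + 156/1213*1/6 + 143/1213*1/6 + 347/1213*1/6 = 169/1213 = pi_Q  (ok)
  398/1213*1/12 + 169/1213*1/6 + 156/1213*1/12 + 143/1213*1/6 + 347/1213*1/6 = 156/1213 = pi_R  (ok)
  398/1213*1/12 + 169/1213*1/12 + 156/1213*1/6 + 143/1213*1/12 + 347/1213*1/6 = 143/1213 = pi_S  (ok)
  398/1213*1/4 + 169/1213*1/6 + 156/1213*1/4 + 143/1213*1/4 + 347/1213*5/12 = 347/1213 = pi_T  (ok)

Answer: 398/1213 169/1213 156/1213 143/1213 347/1213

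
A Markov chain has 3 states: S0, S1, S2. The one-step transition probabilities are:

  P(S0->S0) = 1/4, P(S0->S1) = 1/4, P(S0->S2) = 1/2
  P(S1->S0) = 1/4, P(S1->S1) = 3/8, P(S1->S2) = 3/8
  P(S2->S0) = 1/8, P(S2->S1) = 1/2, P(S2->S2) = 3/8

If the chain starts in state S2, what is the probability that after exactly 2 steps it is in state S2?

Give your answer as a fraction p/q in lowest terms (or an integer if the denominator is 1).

Computing P^2 by repeated multiplication:
P^1 =
  S0: [1/4, 1/4, 1/2]
  S1: [1/4, 3/8, 3/8]
  S2: [1/8, 1/2, 3/8]
P^2 =
  S0: [3/16, 13/32, 13/32]
  S1: [13/64, 25/64, 13/32]
  S2: [13/64, 13/32, 25/64]

(P^2)[S2 -> S2] = 25/64

Answer: 25/64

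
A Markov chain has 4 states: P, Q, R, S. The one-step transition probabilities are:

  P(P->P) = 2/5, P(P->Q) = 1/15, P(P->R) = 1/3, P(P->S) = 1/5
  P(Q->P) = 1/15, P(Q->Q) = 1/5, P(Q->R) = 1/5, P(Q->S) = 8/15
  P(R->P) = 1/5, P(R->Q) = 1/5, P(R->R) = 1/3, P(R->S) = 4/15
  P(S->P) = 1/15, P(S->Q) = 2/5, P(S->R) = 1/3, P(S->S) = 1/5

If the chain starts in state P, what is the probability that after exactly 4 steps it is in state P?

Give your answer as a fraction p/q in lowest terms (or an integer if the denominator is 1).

Computing P^4 by repeated multiplication:
P^1 =
  P: [2/5, 1/15, 1/3, 1/5]
  Q: [1/15, 1/5, 1/5, 8/15]
  R: [1/5, 1/5, 1/3, 4/15]
  S: [1/15, 2/5, 1/3, 1/5]
P^2 =
  P: [11/45, 14/75, 73/225, 11/45]
  Q: [26/225, 67/225, 23/75, 7/25]
  R: [8/45, 17/75, 23/75, 13/45]
  S: [2/15, 52/225, 7/25, 16/45]
P^3 =
  P: [646/3375, 146/675, 347/1125, 958/3375]
  Q: [493/3375, 812/3375, 991/3375, 1079/3375]
  R: [563/3375, 158/675, 341/1125, 37/125]
  S: [167/1125, 19/75, 1021/3375, 998/3375]
P^4 =
  P: [8687/50625, 11707/50625, 3083/10125, 14816/50625]
  Q: [7822/50625, 12376/50625, 15251/50625, 15176/50625]
  R: [8236/50625, 11996/50625, 3059/10125, 15098/50625]
  S: [7922/50625, 4039/16875, 337/1125, 15421/50625]

(P^4)[P -> P] = 8687/50625

Answer: 8687/50625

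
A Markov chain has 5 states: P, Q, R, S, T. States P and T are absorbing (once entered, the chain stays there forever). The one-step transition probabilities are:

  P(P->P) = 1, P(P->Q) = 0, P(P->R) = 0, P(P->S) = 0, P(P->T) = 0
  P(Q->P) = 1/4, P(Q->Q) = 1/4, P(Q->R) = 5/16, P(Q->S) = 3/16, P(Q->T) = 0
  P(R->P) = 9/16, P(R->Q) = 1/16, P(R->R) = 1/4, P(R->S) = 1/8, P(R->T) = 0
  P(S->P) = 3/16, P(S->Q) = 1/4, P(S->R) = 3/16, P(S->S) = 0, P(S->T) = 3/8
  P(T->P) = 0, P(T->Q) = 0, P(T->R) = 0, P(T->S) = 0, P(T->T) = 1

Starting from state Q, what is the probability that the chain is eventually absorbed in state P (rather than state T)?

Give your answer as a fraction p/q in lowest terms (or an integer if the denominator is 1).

Answer: 561/653

Derivation:
Let a_i = P(absorbed in P | start in state i).
Boundary conditions: a_P = 1, a_T = 0.
For each transient state i, a_i = sum_j P(i->j) * a_j:
  a_Q = 1/4*a_P + 1/4*a_Q + 5/16*a_R + 3/16*a_S + 0*a_T
  a_R = 9/16*a_P + 1/16*a_Q + 1/4*a_R + 1/8*a_S + 0*a_T
  a_S = 3/16*a_P + 1/4*a_Q + 3/16*a_R + 0*a_S + 3/8*a_T

Substituting a_P = 1 and a_T = 0, rearrange to (I - Q) a = r where r[i] = P(i -> P):
  [3/4, -5/16, -3/16] . (a_Q, a_R, a_S) = 1/4
  [-1/16, 3/4, -1/8] . (a_Q, a_R, a_S) = 9/16
  [-1/4, -3/16, 1] . (a_Q, a_R, a_S) = 3/16

Solving yields:
  a_Q = 561/653
  a_R = 599/653
  a_S = 375/653

Starting state is Q, so the absorption probability is a_Q = 561/653.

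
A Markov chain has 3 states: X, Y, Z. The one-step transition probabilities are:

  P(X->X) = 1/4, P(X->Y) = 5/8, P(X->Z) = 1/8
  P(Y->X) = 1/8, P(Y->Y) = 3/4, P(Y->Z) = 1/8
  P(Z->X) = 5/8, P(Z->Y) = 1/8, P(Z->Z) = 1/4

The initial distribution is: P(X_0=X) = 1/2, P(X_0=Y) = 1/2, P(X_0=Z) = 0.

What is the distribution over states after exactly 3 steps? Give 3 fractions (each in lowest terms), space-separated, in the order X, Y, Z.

Propagating the distribution step by step (d_{t+1} = d_t * P):
d_0 = (X=1/2, Y=1/2, Z=0)
  d_1[X] = 1/2*1/4 + 1/2*1/8 + 0*5/8 = 3/16
  d_1[Y] = 1/2*5/8 + 1/2*3/4 + 0*1/8 = 11/16
  d_1[Z] = 1/2*1/8 + 1/2*1/8 + 0*1/4 = 1/8
d_1 = (X=3/16, Y=11/16, Z=1/8)
  d_2[X] = 3/16*1/4 + 11/16*1/8 + 1/8*5/8 = 27/128
  d_2[Y] = 3/16*5/8 + 11/16*3/4 + 1/8*1/8 = 83/128
  d_2[Z] = 3/16*1/8 + 11/16*1/8 + 1/8*1/4 = 9/64
d_2 = (X=27/128, Y=83/128, Z=9/64)
  d_3[X] = 27/128*1/4 + 83/128*1/8 + 9/64*5/8 = 227/1024
  d_3[Y] = 27/128*5/8 + 83/128*3/4 + 9/64*1/8 = 651/1024
  d_3[Z] = 27/128*1/8 + 83/128*1/8 + 9/64*1/4 = 73/512
d_3 = (X=227/1024, Y=651/1024, Z=73/512)

Answer: 227/1024 651/1024 73/512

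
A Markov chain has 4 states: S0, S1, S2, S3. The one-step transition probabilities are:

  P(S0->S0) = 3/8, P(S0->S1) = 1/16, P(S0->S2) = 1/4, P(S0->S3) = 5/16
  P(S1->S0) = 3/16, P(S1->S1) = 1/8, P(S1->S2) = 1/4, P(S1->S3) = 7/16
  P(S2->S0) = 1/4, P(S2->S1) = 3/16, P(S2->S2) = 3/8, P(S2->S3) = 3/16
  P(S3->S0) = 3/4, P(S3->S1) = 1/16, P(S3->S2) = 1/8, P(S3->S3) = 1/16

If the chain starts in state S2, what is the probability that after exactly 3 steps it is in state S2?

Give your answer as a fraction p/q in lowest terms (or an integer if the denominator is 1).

Computing P^3 by repeated multiplication:
P^1 =
  S0: [3/8, 1/16, 1/4, 5/16]
  S1: [3/16, 1/8, 1/4, 7/16]
  S2: [1/4, 3/16, 3/8, 3/16]
  S3: [3/4, 1/16, 1/8, 1/16]
P^2 =
  S0: [115/256, 25/256, 31/128, 27/128]
  S1: [31/64, 13/128, 29/128, 3/16]
  S2: [93/256, 31/256, 35/128, 31/128]
  S3: [95/256, 21/256, 33/128, 37/128]
P^3 =
  S0: [1661/4096, 405/4096, 65/256, 495/2048]
  S1: [815/2048, 199/2048, 261/1024, 1/4]
  S2: [1675/4096, 427/4096, 65/256, 477/2048]
  S3: [1785/4096, 409/4096, 63/256, 447/2048]

(P^3)[S2 -> S2] = 65/256

Answer: 65/256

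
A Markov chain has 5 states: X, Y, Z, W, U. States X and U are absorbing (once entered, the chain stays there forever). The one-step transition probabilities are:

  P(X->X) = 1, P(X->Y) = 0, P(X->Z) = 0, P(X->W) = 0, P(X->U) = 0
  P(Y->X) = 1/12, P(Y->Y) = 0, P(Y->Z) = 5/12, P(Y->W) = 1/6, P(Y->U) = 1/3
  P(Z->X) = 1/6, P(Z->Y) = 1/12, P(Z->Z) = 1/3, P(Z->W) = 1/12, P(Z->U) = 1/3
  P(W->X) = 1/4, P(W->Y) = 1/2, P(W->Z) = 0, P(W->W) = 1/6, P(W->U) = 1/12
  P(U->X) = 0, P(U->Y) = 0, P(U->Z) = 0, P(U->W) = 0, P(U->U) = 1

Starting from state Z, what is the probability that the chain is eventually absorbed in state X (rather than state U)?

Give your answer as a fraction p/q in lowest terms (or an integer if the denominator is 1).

Let a_i = P(absorbed in X | start in state i).
Boundary conditions: a_X = 1, a_U = 0.
For each transient state i, a_i = sum_j P(i->j) * a_j:
  a_Y = 1/12*a_X + 0*a_Y + 5/12*a_Z + 1/6*a_W + 1/3*a_U
  a_Z = 1/6*a_X + 1/12*a_Y + 1/3*a_Z + 1/12*a_W + 1/3*a_U
  a_W = 1/4*a_X + 1/2*a_Y + 0*a_Z + 1/6*a_W + 1/12*a_U

Substituting a_X = 1 and a_U = 0, rearrange to (I - Q) a = r where r[i] = P(i -> X):
  [1, -5/12, -1/6] . (a_Y, a_Z, a_W) = 1/12
  [-1/12, 2/3, -1/12] . (a_Y, a_Z, a_W) = 1/6
  [-1/2, 0, 5/6] . (a_Y, a_Z, a_W) = 1/4

Solving yields:
  a_Y = 243/784
  a_Z = 137/392
  a_W = 381/784

Starting state is Z, so the absorption probability is a_Z = 137/392.

Answer: 137/392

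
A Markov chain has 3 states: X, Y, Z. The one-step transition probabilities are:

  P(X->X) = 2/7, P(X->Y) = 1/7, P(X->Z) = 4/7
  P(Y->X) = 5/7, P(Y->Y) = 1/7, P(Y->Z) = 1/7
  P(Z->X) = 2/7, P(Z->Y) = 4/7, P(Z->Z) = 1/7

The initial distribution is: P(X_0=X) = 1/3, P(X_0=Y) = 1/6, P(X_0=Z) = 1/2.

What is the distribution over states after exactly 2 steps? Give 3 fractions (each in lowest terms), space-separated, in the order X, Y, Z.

Answer: 43/98 13/49 29/98

Derivation:
Propagating the distribution step by step (d_{t+1} = d_t * P):
d_0 = (X=1/3, Y=1/6, Z=1/2)
  d_1[X] = 1/3*2/7 + 1/6*5/7 + 1/2*2/7 = 5/14
  d_1[Y] = 1/3*1/7 + 1/6*1/7 + 1/2*4/7 = 5/14
  d_1[Z] = 1/3*4/7 + 1/6*1/7 + 1/2*1/7 = 2/7
d_1 = (X=5/14, Y=5/14, Z=2/7)
  d_2[X] = 5/14*2/7 + 5/14*5/7 + 2/7*2/7 = 43/98
  d_2[Y] = 5/14*1/7 + 5/14*1/7 + 2/7*4/7 = 13/49
  d_2[Z] = 5/14*4/7 + 5/14*1/7 + 2/7*1/7 = 29/98
d_2 = (X=43/98, Y=13/49, Z=29/98)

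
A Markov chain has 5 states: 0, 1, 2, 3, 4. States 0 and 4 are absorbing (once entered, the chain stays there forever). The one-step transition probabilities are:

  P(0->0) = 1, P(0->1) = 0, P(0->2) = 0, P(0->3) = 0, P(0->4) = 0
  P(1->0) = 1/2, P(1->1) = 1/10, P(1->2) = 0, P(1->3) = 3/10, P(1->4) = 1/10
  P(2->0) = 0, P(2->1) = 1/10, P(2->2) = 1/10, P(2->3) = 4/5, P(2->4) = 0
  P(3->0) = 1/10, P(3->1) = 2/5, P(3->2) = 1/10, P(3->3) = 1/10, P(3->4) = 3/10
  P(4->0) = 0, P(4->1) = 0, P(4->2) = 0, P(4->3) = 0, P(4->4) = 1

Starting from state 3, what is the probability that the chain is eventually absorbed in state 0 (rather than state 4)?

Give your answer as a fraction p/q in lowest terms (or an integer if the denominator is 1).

Answer: 19/39

Derivation:
Let a_i = P(absorbed in 0 | start in state i).
Boundary conditions: a_0 = 1, a_4 = 0.
For each transient state i, a_i = sum_j P(i->j) * a_j:
  a_1 = 1/2*a_0 + 1/10*a_1 + 0*a_2 + 3/10*a_3 + 1/10*a_4
  a_2 = 0*a_0 + 1/10*a_1 + 1/10*a_2 + 4/5*a_3 + 0*a_4
  a_3 = 1/10*a_0 + 2/5*a_1 + 1/10*a_2 + 1/10*a_3 + 3/10*a_4

Substituting a_0 = 1 and a_4 = 0, rearrange to (I - Q) a = r where r[i] = P(i -> 0):
  [9/10, 0, -3/10] . (a_1, a_2, a_3) = 1/2
  [-1/10, 9/10, -4/5] . (a_1, a_2, a_3) = 0
  [-2/5, -1/10, 9/10] . (a_1, a_2, a_3) = 1/10

Solving yields:
  a_1 = 28/39
  a_2 = 20/39
  a_3 = 19/39

Starting state is 3, so the absorption probability is a_3 = 19/39.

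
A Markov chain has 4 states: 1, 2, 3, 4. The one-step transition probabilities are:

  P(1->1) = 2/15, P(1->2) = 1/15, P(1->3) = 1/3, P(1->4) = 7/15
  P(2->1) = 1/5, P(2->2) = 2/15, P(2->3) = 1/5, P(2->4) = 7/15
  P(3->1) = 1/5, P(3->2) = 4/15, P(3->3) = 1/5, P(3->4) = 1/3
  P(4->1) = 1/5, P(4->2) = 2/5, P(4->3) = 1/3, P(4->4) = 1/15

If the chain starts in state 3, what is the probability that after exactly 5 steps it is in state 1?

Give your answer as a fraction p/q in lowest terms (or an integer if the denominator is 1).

Computing P^5 by repeated multiplication:
P^1 =
  1: [2/15, 1/15, 1/3, 7/15]
  2: [1/5, 2/15, 1/5, 7/15]
  3: [1/5, 4/15, 1/5, 1/3]
  4: [1/5, 2/5, 1/3, 1/15]
P^2 =
  1: [43/225, 22/75, 7/25, 53/225]
  2: [14/75, 61/225, 13/45, 19/75]
  3: [14/75, 53/225, 61/225, 23/75]
  4: [14/75, 41/225, 53/225, 89/225]
P^3 =
  1: [632/3375, 149/675, 289/1125, 377/1125]
  2: [211/1125, 766/3375, 97/375, 1103/3375]
  3: [211/1125, 806/3375, 299/1125, 1039/3375]
  4: [211/1125, 58/225, 937/3375, 187/675]
P^4 =
  1: [9493/50625, 12376/50625, 13651/50625, 1007/3375]
  2: [3164/16875, 491/2025, 13597/50625, 5087/16875]
  3: [3164/16875, 12067/50625, 13469/50625, 1733/5625]
  4: [3164/16875, 11731/50625, 13261/50625, 16141/50625]
P^5 =
  1: [142382/759375, 179479/759375, 201071/759375, 236443/759375]
  2: [47461/253125, 179996/759375, 67127/253125, 47123/151875]
  3: [47461/253125, 181084/759375, 67351/253125, 46771/151875]
  4: [47461/253125, 6772/28125, 203141/759375, 231007/759375]

(P^5)[3 -> 1] = 47461/253125

Answer: 47461/253125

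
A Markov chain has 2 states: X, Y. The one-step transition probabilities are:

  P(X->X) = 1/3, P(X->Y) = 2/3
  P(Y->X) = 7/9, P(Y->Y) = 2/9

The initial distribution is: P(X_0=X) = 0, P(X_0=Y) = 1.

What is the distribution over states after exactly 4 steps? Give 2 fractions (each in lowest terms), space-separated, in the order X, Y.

Answer: 3395/6561 3166/6561

Derivation:
Propagating the distribution step by step (d_{t+1} = d_t * P):
d_0 = (X=0, Y=1)
  d_1[X] = 0*1/3 + 1*7/9 = 7/9
  d_1[Y] = 0*2/3 + 1*2/9 = 2/9
d_1 = (X=7/9, Y=2/9)
  d_2[X] = 7/9*1/3 + 2/9*7/9 = 35/81
  d_2[Y] = 7/9*2/3 + 2/9*2/9 = 46/81
d_2 = (X=35/81, Y=46/81)
  d_3[X] = 35/81*1/3 + 46/81*7/9 = 427/729
  d_3[Y] = 35/81*2/3 + 46/81*2/9 = 302/729
d_3 = (X=427/729, Y=302/729)
  d_4[X] = 427/729*1/3 + 302/729*7/9 = 3395/6561
  d_4[Y] = 427/729*2/3 + 302/729*2/9 = 3166/6561
d_4 = (X=3395/6561, Y=3166/6561)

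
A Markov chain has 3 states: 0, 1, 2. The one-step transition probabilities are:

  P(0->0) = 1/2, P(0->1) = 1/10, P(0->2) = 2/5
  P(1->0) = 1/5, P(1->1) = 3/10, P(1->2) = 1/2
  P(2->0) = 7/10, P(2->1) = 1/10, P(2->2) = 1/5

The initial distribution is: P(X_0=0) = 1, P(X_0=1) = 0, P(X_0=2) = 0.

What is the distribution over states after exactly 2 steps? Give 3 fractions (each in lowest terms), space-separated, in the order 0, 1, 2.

Propagating the distribution step by step (d_{t+1} = d_t * P):
d_0 = (0=1, 1=0, 2=0)
  d_1[0] = 1*1/2 + 0*1/5 + 0*7/10 = 1/2
  d_1[1] = 1*1/10 + 0*3/10 + 0*1/10 = 1/10
  d_1[2] = 1*2/5 + 0*1/2 + 0*1/5 = 2/5
d_1 = (0=1/2, 1=1/10, 2=2/5)
  d_2[0] = 1/2*1/2 + 1/10*1/5 + 2/5*7/10 = 11/20
  d_2[1] = 1/2*1/10 + 1/10*3/10 + 2/5*1/10 = 3/25
  d_2[2] = 1/2*2/5 + 1/10*1/2 + 2/5*1/5 = 33/100
d_2 = (0=11/20, 1=3/25, 2=33/100)

Answer: 11/20 3/25 33/100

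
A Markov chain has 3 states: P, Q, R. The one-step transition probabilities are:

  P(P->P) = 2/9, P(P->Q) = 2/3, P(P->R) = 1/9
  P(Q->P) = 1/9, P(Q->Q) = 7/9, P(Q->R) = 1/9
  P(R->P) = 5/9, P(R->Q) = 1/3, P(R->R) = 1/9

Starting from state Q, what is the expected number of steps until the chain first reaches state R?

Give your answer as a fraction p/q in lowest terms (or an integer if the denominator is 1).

Answer: 9

Derivation:
Let h_i = expected steps to first reach R from state i.
Boundary: h_R = 0.
First-step equations for the other states:
  h_P = 1 + 2/9*h_P + 2/3*h_Q + 1/9*h_R
  h_Q = 1 + 1/9*h_P + 7/9*h_Q + 1/9*h_R

Substituting h_R = 0 and rearranging gives the linear system (I - Q) h = 1:
  [7/9, -2/3] . (h_P, h_Q) = 1
  [-1/9, 2/9] . (h_P, h_Q) = 1

Solving yields:
  h_P = 9
  h_Q = 9

Starting state is Q, so the expected hitting time is h_Q = 9.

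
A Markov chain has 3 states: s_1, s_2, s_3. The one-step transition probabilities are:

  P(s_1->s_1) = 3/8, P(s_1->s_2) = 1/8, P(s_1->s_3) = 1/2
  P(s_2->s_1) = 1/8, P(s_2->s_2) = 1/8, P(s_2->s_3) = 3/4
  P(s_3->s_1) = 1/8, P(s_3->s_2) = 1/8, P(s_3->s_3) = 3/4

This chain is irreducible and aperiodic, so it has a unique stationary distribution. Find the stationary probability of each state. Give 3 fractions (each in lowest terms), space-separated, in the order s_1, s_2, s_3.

The stationary distribution satisfies pi = pi * P, i.e.:
  pi_s_1 = 3/8*pi_s_1 + 1/8*pi_s_2 + 1/8*pi_s_3
  pi_s_2 = 1/8*pi_s_1 + 1/8*pi_s_2 + 1/8*pi_s_3
  pi_s_3 = 1/2*pi_s_1 + 3/4*pi_s_2 + 3/4*pi_s_3
with normalization: pi_s_1 + pi_s_2 + pi_s_3 = 1.

Using the first 2 balance equations plus normalization, the linear system A*pi = b is:
  [-5/8, 1/8, 1/8] . pi = 0
  [1/8, -7/8, 1/8] . pi = 0
  [1, 1, 1] . pi = 1

Solving yields:
  pi_s_1 = 1/6
  pi_s_2 = 1/8
  pi_s_3 = 17/24

Verification (pi * P):
  1/6*3/8 + 1/8*1/8 + 17/24*1/8 = 1/6 = pi_s_1  (ok)
  1/6*1/8 + 1/8*1/8 + 17/24*1/8 = 1/8 = pi_s_2  (ok)
  1/6*1/2 + 1/8*3/4 + 17/24*3/4 = 17/24 = pi_s_3  (ok)

Answer: 1/6 1/8 17/24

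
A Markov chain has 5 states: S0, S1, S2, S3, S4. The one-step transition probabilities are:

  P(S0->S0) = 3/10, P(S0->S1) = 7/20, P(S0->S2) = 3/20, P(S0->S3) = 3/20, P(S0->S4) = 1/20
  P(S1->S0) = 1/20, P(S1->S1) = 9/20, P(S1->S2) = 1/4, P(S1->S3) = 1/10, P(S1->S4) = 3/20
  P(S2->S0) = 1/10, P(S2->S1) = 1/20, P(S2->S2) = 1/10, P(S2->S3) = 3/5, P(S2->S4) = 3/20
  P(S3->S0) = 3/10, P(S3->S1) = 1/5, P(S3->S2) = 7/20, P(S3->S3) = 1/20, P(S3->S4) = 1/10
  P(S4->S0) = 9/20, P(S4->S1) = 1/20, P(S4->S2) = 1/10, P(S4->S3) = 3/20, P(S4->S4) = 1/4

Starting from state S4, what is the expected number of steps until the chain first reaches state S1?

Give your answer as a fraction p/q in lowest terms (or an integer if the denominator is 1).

Answer: 92660/16201

Derivation:
Let h_i = expected steps to first reach S1 from state i.
Boundary: h_S1 = 0.
First-step equations for the other states:
  h_S0 = 1 + 3/10*h_S0 + 7/20*h_S1 + 3/20*h_S2 + 3/20*h_S3 + 1/20*h_S4
  h_S2 = 1 + 1/10*h_S0 + 1/20*h_S1 + 1/10*h_S2 + 3/5*h_S3 + 3/20*h_S4
  h_S3 = 1 + 3/10*h_S0 + 1/5*h_S1 + 7/20*h_S2 + 1/20*h_S3 + 1/10*h_S4
  h_S4 = 1 + 9/20*h_S0 + 1/20*h_S1 + 1/10*h_S2 + 3/20*h_S3 + 1/4*h_S4

Substituting h_S1 = 0 and rearranging gives the linear system (I - Q) h = 1:
  [7/10, -3/20, -3/20, -1/20] . (h_S0, h_S2, h_S3, h_S4) = 1
  [-1/10, 9/10, -3/5, -3/20] . (h_S0, h_S2, h_S3, h_S4) = 1
  [-3/10, -7/20, 19/20, -1/10] . (h_S0, h_S2, h_S3, h_S4) = 1
  [-9/20, -1/10, -3/20, 3/4] . (h_S0, h_S2, h_S3, h_S4) = 1

Solving yields:
  h_S0 = 68690/16201
  h_S2 = 97310/16201
  h_S3 = 84350/16201
  h_S4 = 92660/16201

Starting state is S4, so the expected hitting time is h_S4 = 92660/16201.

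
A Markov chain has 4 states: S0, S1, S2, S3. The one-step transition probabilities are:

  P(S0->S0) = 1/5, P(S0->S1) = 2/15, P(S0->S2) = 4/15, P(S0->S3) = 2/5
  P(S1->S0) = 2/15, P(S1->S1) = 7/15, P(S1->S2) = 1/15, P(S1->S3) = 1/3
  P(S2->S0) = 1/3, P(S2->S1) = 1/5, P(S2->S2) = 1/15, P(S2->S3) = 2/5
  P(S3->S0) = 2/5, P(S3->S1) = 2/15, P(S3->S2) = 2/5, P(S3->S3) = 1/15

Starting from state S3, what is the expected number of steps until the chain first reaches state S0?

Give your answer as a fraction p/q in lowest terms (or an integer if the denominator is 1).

Let h_i = expected steps to first reach S0 from state i.
Boundary: h_S0 = 0.
First-step equations for the other states:
  h_S1 = 1 + 2/15*h_S0 + 7/15*h_S1 + 1/15*h_S2 + 1/3*h_S3
  h_S2 = 1 + 1/3*h_S0 + 1/5*h_S1 + 1/15*h_S2 + 2/5*h_S3
  h_S3 = 1 + 2/5*h_S0 + 2/15*h_S1 + 2/5*h_S2 + 1/15*h_S3

Substituting h_S0 = 0 and rearranging gives the linear system (I - Q) h = 1:
  [8/15, -1/15, -1/3] . (h_S1, h_S2, h_S3) = 1
  [-1/5, 14/15, -2/5] . (h_S1, h_S2, h_S3) = 1
  [-2/15, -2/5, 14/15] . (h_S1, h_S2, h_S3) = 1

Solving yields:
  h_S1 = 350/83
  h_S2 = 1095/332
  h_S3 = 1025/332

Starting state is S3, so the expected hitting time is h_S3 = 1025/332.

Answer: 1025/332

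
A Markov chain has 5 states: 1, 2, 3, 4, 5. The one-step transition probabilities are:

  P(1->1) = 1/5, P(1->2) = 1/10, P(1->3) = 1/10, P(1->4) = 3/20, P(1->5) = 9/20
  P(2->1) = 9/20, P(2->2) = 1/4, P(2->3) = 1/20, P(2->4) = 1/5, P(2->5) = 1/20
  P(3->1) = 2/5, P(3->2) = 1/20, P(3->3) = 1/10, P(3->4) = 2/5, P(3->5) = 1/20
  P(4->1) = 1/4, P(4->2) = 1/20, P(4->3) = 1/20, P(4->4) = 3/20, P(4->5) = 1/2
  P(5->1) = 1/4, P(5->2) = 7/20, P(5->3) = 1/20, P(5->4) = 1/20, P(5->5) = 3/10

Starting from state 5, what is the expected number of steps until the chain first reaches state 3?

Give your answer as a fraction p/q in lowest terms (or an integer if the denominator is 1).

Let h_i = expected steps to first reach 3 from state i.
Boundary: h_3 = 0.
First-step equations for the other states:
  h_1 = 1 + 1/5*h_1 + 1/10*h_2 + 1/10*h_3 + 3/20*h_4 + 9/20*h_5
  h_2 = 1 + 9/20*h_1 + 1/4*h_2 + 1/20*h_3 + 1/5*h_4 + 1/20*h_5
  h_4 = 1 + 1/4*h_1 + 1/20*h_2 + 1/20*h_3 + 3/20*h_4 + 1/2*h_5
  h_5 = 1 + 1/4*h_1 + 7/20*h_2 + 1/20*h_3 + 1/20*h_4 + 3/10*h_5

Substituting h_3 = 0 and rearranging gives the linear system (I - Q) h = 1:
  [4/5, -1/10, -3/20, -9/20] . (h_1, h_2, h_4, h_5) = 1
  [-9/20, 3/4, -1/5, -1/20] . (h_1, h_2, h_4, h_5) = 1
  [-1/4, -1/20, 17/20, -1/2] . (h_1, h_2, h_4, h_5) = 1
  [-1/4, -7/20, -1/20, 7/10] . (h_1, h_2, h_4, h_5) = 1

Solving yields:
  h_1 = 14480/971
  h_2 = 15050/971
  h_4 = 15210/971
  h_5 = 15170/971

Starting state is 5, so the expected hitting time is h_5 = 15170/971.

Answer: 15170/971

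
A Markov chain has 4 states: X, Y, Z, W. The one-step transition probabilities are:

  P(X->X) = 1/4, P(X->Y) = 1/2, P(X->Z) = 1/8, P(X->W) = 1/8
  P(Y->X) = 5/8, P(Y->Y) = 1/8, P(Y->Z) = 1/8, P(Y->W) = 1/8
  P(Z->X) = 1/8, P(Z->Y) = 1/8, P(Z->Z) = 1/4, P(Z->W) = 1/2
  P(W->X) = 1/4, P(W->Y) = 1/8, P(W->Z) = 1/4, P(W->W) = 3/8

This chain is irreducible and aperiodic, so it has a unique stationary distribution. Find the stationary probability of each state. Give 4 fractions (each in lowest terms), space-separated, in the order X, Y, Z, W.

The stationary distribution satisfies pi = pi * P, i.e.:
  pi_X = 1/4*pi_X + 5/8*pi_Y + 1/8*pi_Z + 1/4*pi_W
  pi_Y = 1/2*pi_X + 1/8*pi_Y + 1/8*pi_Z + 1/8*pi_W
  pi_Z = 1/8*pi_X + 1/8*pi_Y + 1/4*pi_Z + 1/4*pi_W
  pi_W = 1/8*pi_X + 1/8*pi_Y + 1/2*pi_Z + 3/8*pi_W
with normalization: pi_X + pi_Y + pi_Z + pi_W = 1.

Using the first 3 balance equations plus normalization, the linear system A*pi = b is:
  [-3/4, 5/8, 1/8, 1/4] . pi = 0
  [1/2, -7/8, 1/8, 1/8] . pi = 0
  [1/8, 1/8, -3/4, 1/4] . pi = 0
  [1, 1, 1, 1] . pi = 1

Solving yields:
  pi_X = 137/429
  pi_Y = 35/143
  pi_Z = 7/39
  pi_W = 10/39

Verification (pi * P):
  137/429*1/4 + 35/143*5/8 + 7/39*1/8 + 10/39*1/4 = 137/429 = pi_X  (ok)
  137/429*1/2 + 35/143*1/8 + 7/39*1/8 + 10/39*1/8 = 35/143 = pi_Y  (ok)
  137/429*1/8 + 35/143*1/8 + 7/39*1/4 + 10/39*1/4 = 7/39 = pi_Z  (ok)
  137/429*1/8 + 35/143*1/8 + 7/39*1/2 + 10/39*3/8 = 10/39 = pi_W  (ok)

Answer: 137/429 35/143 7/39 10/39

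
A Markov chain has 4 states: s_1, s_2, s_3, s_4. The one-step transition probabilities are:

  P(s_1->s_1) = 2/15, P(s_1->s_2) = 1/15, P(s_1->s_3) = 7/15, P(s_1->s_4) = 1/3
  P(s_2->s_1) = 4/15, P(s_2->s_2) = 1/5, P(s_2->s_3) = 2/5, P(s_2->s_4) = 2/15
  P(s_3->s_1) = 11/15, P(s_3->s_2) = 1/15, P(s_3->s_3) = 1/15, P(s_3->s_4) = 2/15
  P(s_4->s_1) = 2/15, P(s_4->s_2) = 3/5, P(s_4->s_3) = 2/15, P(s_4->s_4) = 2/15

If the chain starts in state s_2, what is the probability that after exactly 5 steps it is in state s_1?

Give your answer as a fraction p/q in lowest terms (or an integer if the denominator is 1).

Answer: 243002/759375

Derivation:
Computing P^5 by repeated multiplication:
P^1 =
  s_1: [2/15, 1/15, 7/15, 1/3]
  s_2: [4/15, 1/5, 2/5, 2/15]
  s_3: [11/15, 1/15, 1/15, 2/15]
  s_4: [2/15, 3/5, 2/15, 2/15]
P^2 =
  s_1: [19/45, 19/75, 37/225, 4/25]
  s_2: [2/5, 37/225, 56/225, 14/75]
  s_3: [41/225, 11/75, 88/225, 7/25]
  s_4: [22/75, 49/225, 74/225, 4/25]
P^3 =
  s_1: [299/1125, 209/1125, 124/375, 49/225]
  s_2: [1028/3375, 127/675, 992/3375, 16/75]
  s_3: [436/1125, 53/225, 233/1125, 191/1125]
  s_4: [1214/3375, 611/3375, 902/3375, 24/125]
P^4 =
  s_1: [6016/16875, 3503/16875, 1403/5625, 1049/5625]
  s_2: [16948/50625, 2081/10125, 13438/50625, 3278/16875]
  s_3: [4877/16875, 1061/5625, 5257/16875, 1186/5625]
  s_4: [3218/10125, 9781/50625, 14362/50625, 3464/16875]
P^5 =
  s_1: [78637/253125, 49057/253125, 73633/253125, 17266/84375]
  s_2: [243002/759375, 150107/759375, 214172/759375, 50698/253125]
  s_3: [29143/84375, 383/1875, 162/625, 16127/84375]
  s_4: [50014/151875, 153323/759375, 206462/759375, 9968/50625]

(P^5)[s_2 -> s_1] = 243002/759375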